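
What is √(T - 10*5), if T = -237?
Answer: I*√287 ≈ 16.941*I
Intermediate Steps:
√(T - 10*5) = √(-237 - 10*5) = √(-237 - 50) = √(-287) = I*√287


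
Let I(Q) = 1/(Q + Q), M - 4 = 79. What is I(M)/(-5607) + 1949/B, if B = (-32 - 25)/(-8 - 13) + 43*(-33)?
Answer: -3174598970/2306893617 ≈ -1.3761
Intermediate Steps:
M = 83 (M = 4 + 79 = 83)
I(Q) = 1/(2*Q)
B = -9914/7 (B = -57/(-21) - 1419 = -57*(-1/21) - 1419 = 19/7 - 1419 = -9914/7 ≈ -1416.3)
I(M)/(-5607) + 1949/B = ((½)/83)/(-5607) + 1949/(-9914/7) = ((½)*(1/83))*(-1/5607) + 1949*(-7/9914) = (1/166)*(-1/5607) - 13643/9914 = -1/930762 - 13643/9914 = -3174598970/2306893617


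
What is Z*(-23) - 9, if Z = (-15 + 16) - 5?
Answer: 83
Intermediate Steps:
Z = -4 (Z = 1 - 5 = -4)
Z*(-23) - 9 = -4*(-23) - 9 = 92 - 9 = 83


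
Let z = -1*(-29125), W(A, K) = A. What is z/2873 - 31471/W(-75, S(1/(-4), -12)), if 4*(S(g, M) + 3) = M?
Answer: 92600558/215475 ≈ 429.75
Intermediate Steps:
S(g, M) = -3 + M/4
z = 29125
z/2873 - 31471/W(-75, S(1/(-4), -12)) = 29125/2873 - 31471/(-75) = 29125*(1/2873) - 31471*(-1/75) = 29125/2873 + 31471/75 = 92600558/215475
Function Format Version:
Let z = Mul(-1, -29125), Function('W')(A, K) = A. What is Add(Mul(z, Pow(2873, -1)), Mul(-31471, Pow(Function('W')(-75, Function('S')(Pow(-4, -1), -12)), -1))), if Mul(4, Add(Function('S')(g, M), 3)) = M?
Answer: Rational(92600558, 215475) ≈ 429.75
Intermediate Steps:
Function('S')(g, M) = Add(-3, Mul(Rational(1, 4), M))
z = 29125
Add(Mul(z, Pow(2873, -1)), Mul(-31471, Pow(Function('W')(-75, Function('S')(Pow(-4, -1), -12)), -1))) = Add(Mul(29125, Pow(2873, -1)), Mul(-31471, Pow(-75, -1))) = Add(Mul(29125, Rational(1, 2873)), Mul(-31471, Rational(-1, 75))) = Add(Rational(29125, 2873), Rational(31471, 75)) = Rational(92600558, 215475)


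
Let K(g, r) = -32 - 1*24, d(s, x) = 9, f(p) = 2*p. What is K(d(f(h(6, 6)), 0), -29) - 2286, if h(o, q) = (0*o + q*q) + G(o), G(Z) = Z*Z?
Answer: -2342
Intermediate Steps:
G(Z) = Z**2
h(o, q) = o**2 + q**2 (h(o, q) = (0*o + q*q) + o**2 = (0 + q**2) + o**2 = q**2 + o**2 = o**2 + q**2)
K(g, r) = -56 (K(g, r) = -32 - 24 = -56)
K(d(f(h(6, 6)), 0), -29) - 2286 = -56 - 2286 = -2342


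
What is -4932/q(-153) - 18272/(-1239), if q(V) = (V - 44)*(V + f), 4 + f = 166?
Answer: 4278556/244083 ≈ 17.529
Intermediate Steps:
f = 162 (f = -4 + 166 = 162)
q(V) = (-44 + V)*(162 + V) (q(V) = (V - 44)*(V + 162) = (-44 + V)*(162 + V))
-4932/q(-153) - 18272/(-1239) = -4932/(-7128 + (-153)**2 + 118*(-153)) - 18272/(-1239) = -4932/(-7128 + 23409 - 18054) - 18272*(-1/1239) = -4932/(-1773) + 18272/1239 = -4932*(-1/1773) + 18272/1239 = 548/197 + 18272/1239 = 4278556/244083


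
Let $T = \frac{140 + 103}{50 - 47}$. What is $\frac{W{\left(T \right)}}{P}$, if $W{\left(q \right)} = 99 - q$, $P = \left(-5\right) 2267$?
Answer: $- \frac{18}{11335} \approx -0.001588$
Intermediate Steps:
$P = -11335$
$T = 81$ ($T = \frac{243}{3} = 243 \cdot \frac{1}{3} = 81$)
$\frac{W{\left(T \right)}}{P} = \frac{99 - 81}{-11335} = \left(99 - 81\right) \left(- \frac{1}{11335}\right) = 18 \left(- \frac{1}{11335}\right) = - \frac{18}{11335}$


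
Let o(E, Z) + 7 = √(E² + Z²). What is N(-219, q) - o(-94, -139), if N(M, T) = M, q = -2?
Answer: -212 - √28157 ≈ -379.80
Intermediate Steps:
o(E, Z) = -7 + √(E² + Z²)
N(-219, q) - o(-94, -139) = -219 - (-7 + √((-94)² + (-139)²)) = -219 - (-7 + √(8836 + 19321)) = -219 - (-7 + √28157) = -219 + (7 - √28157) = -212 - √28157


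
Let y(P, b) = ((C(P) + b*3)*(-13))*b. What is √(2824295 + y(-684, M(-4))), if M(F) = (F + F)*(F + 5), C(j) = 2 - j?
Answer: √2893143 ≈ 1700.9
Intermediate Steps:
M(F) = 2*F*(5 + F) (M(F) = (2*F)*(5 + F) = 2*F*(5 + F))
y(P, b) = b*(-26 - 39*b + 13*P) (y(P, b) = (((2 - P) + b*3)*(-13))*b = (((2 - P) + 3*b)*(-13))*b = ((2 - P + 3*b)*(-13))*b = (-26 - 39*b + 13*P)*b = b*(-26 - 39*b + 13*P))
√(2824295 + y(-684, M(-4))) = √(2824295 + 13*(2*(-4)*(5 - 4))*(-2 - 684 - 6*(-4)*(5 - 4))) = √(2824295 + 13*(2*(-4)*1)*(-2 - 684 - 6*(-4))) = √(2824295 + 13*(-8)*(-2 - 684 - 3*(-8))) = √(2824295 + 13*(-8)*(-2 - 684 + 24)) = √(2824295 + 13*(-8)*(-662)) = √(2824295 + 68848) = √2893143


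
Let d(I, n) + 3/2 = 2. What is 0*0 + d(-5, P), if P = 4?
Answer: 1/2 ≈ 0.50000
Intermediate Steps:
d(I, n) = 1/2 (d(I, n) = -3/2 + 2 = 1/2)
0*0 + d(-5, P) = 0*0 + 1/2 = 0 + 1/2 = 1/2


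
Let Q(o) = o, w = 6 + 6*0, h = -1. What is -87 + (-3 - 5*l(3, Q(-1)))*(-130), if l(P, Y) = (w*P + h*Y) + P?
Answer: 14603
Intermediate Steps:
w = 6 (w = 6 + 0 = 6)
l(P, Y) = -Y + 7*P (l(P, Y) = (6*P - Y) + P = (-Y + 6*P) + P = -Y + 7*P)
-87 + (-3 - 5*l(3, Q(-1)))*(-130) = -87 + (-3 - 5*(-1*(-1) + 7*3))*(-130) = -87 + (-3 - 5*(1 + 21))*(-130) = -87 + (-3 - 5*22)*(-130) = -87 + (-3 - 110)*(-130) = -87 - 113*(-130) = -87 + 14690 = 14603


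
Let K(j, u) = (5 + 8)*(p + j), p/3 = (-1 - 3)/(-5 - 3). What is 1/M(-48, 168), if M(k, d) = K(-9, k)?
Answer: -2/195 ≈ -0.010256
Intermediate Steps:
p = 3/2 (p = 3*((-1 - 3)/(-5 - 3)) = 3*(-4/(-8)) = 3*(-4*(-⅛)) = 3*(½) = 3/2 ≈ 1.5000)
K(j, u) = 39/2 + 13*j (K(j, u) = (5 + 8)*(3/2 + j) = 13*(3/2 + j) = 39/2 + 13*j)
M(k, d) = -195/2 (M(k, d) = 39/2 + 13*(-9) = 39/2 - 117 = -195/2)
1/M(-48, 168) = 1/(-195/2) = -2/195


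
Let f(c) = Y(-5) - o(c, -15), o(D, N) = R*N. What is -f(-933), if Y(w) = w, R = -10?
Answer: 155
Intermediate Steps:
o(D, N) = -10*N
f(c) = -155 (f(c) = -5 - (-10)*(-15) = -5 - 1*150 = -5 - 150 = -155)
-f(-933) = -1*(-155) = 155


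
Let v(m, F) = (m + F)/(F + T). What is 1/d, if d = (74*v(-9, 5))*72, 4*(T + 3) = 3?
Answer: -11/85248 ≈ -0.00012904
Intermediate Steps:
T = -9/4 (T = -3 + (¼)*3 = -3 + ¾ = -9/4 ≈ -2.2500)
v(m, F) = (F + m)/(-9/4 + F) (v(m, F) = (m + F)/(F - 9/4) = (F + m)/(-9/4 + F))
d = -85248/11 (d = (74*(4*(5 - 9)/(-9 + 4*5)))*72 = (74*(4*(-4)/(-9 + 20)))*72 = (74*(4*(-4)/11))*72 = (74*(4*(1/11)*(-4)))*72 = (74*(-16/11))*72 = -1184/11*72 = -85248/11 ≈ -7749.8)
1/d = 1/(-85248/11) = -11/85248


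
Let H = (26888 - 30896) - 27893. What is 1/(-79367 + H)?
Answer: -1/111268 ≈ -8.9873e-6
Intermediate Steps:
H = -31901 (H = -4008 - 27893 = -31901)
1/(-79367 + H) = 1/(-79367 - 31901) = 1/(-111268) = -1/111268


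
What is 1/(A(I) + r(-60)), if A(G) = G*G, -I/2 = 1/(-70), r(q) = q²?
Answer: 1225/4410001 ≈ 0.00027778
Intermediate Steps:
I = 1/35 (I = -2/(-70) = -2*(-1/70) = 1/35 ≈ 0.028571)
A(G) = G²
1/(A(I) + r(-60)) = 1/((1/35)² + (-60)²) = 1/(1/1225 + 3600) = 1/(4410001/1225) = 1225/4410001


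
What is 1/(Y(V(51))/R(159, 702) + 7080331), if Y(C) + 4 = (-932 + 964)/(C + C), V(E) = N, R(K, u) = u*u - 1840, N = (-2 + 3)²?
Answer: 122741/869046907274 ≈ 1.4124e-7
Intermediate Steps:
N = 1 (N = 1² = 1)
R(K, u) = -1840 + u² (R(K, u) = u² - 1840 = -1840 + u²)
V(E) = 1
Y(C) = -4 + 16/C (Y(C) = -4 + (-932 + 964)/(C + C) = -4 + 32/((2*C)) = -4 + 32*(1/(2*C)) = -4 + 16/C)
1/(Y(V(51))/R(159, 702) + 7080331) = 1/((-4 + 16/1)/(-1840 + 702²) + 7080331) = 1/((-4 + 16*1)/(-1840 + 492804) + 7080331) = 1/((-4 + 16)/490964 + 7080331) = 1/(12*(1/490964) + 7080331) = 1/(3/122741 + 7080331) = 1/(869046907274/122741) = 122741/869046907274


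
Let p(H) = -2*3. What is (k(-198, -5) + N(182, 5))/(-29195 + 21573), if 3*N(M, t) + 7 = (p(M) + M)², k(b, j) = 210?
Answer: -10533/7622 ≈ -1.3819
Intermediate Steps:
p(H) = -6
N(M, t) = -7/3 + (-6 + M)²/3
(k(-198, -5) + N(182, 5))/(-29195 + 21573) = (210 + (-7/3 + (-6 + 182)²/3))/(-29195 + 21573) = (210 + (-7/3 + (⅓)*176²))/(-7622) = (210 + (-7/3 + (⅓)*30976))*(-1/7622) = (210 + (-7/3 + 30976/3))*(-1/7622) = (210 + 10323)*(-1/7622) = 10533*(-1/7622) = -10533/7622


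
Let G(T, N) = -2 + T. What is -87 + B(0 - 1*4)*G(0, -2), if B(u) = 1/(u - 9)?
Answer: -1129/13 ≈ -86.846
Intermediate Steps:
B(u) = 1/(-9 + u)
-87 + B(0 - 1*4)*G(0, -2) = -87 + (-2 + 0)/(-9 + (0 - 1*4)) = -87 - 2/(-9 + (0 - 4)) = -87 - 2/(-9 - 4) = -87 - 2/(-13) = -87 - 1/13*(-2) = -87 + 2/13 = -1129/13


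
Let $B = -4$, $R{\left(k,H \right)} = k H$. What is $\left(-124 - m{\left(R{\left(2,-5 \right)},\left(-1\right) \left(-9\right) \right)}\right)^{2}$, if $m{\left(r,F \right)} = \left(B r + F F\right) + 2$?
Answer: $61009$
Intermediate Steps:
$R{\left(k,H \right)} = H k$
$m{\left(r,F \right)} = 2 + F^{2} - 4 r$ ($m{\left(r,F \right)} = \left(- 4 r + F F\right) + 2 = \left(- 4 r + F^{2}\right) + 2 = \left(F^{2} - 4 r\right) + 2 = 2 + F^{2} - 4 r$)
$\left(-124 - m{\left(R{\left(2,-5 \right)},\left(-1\right) \left(-9\right) \right)}\right)^{2} = \left(-124 - \left(2 + \left(\left(-1\right) \left(-9\right)\right)^{2} - 4 \left(\left(-5\right) 2\right)\right)\right)^{2} = \left(-124 - \left(2 + 9^{2} - -40\right)\right)^{2} = \left(-124 - \left(2 + 81 + 40\right)\right)^{2} = \left(-124 - 123\right)^{2} = \left(-247\right)^{2} = 61009$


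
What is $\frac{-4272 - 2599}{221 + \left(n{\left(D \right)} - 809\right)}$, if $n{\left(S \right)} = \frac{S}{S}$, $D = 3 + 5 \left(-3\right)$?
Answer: $\frac{6871}{587} \approx 11.705$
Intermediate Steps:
$D = -12$ ($D = 3 - 15 = -12$)
$n{\left(S \right)} = 1$
$\frac{-4272 - 2599}{221 + \left(n{\left(D \right)} - 809\right)} = \frac{-4272 - 2599}{221 + \left(1 - 809\right)} = - \frac{6871}{221 - 808} = - \frac{6871}{-587} = \left(-6871\right) \left(- \frac{1}{587}\right) = \frac{6871}{587}$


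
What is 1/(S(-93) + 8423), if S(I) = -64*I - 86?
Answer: 1/14289 ≈ 6.9984e-5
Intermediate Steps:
S(I) = -86 - 64*I
1/(S(-93) + 8423) = 1/((-86 - 64*(-93)) + 8423) = 1/((-86 + 5952) + 8423) = 1/(5866 + 8423) = 1/14289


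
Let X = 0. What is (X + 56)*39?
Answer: 2184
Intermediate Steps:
(X + 56)*39 = (0 + 56)*39 = 56*39 = 2184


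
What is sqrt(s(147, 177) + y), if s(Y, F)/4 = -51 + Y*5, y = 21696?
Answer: 4*sqrt(1527) ≈ 156.31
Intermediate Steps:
s(Y, F) = -204 + 20*Y (s(Y, F) = 4*(-51 + Y*5) = 4*(-51 + 5*Y) = -204 + 20*Y)
sqrt(s(147, 177) + y) = sqrt((-204 + 20*147) + 21696) = sqrt((-204 + 2940) + 21696) = sqrt(2736 + 21696) = sqrt(24432) = 4*sqrt(1527)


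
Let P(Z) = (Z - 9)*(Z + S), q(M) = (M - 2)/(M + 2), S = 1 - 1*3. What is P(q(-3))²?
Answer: 144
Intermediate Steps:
S = -2 (S = 1 - 3 = -2)
q(M) = (-2 + M)/(2 + M)
P(Z) = (-9 + Z)*(-2 + Z) (P(Z) = (Z - 9)*(Z - 2) = (-9 + Z)*(-2 + Z))
P(q(-3))² = (18 + ((-2 - 3)/(2 - 3))² - 11*(-2 - 3)/(2 - 3))² = (18 + (-5/(-1))² - 11*(-5)/(-1))² = (18 + (-1*(-5))² - (-11)*(-5))² = (18 + 5² - 11*5)² = (18 + 25 - 55)² = (-12)² = 144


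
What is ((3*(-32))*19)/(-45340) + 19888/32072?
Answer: 30006914/45442015 ≈ 0.66033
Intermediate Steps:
((3*(-32))*19)/(-45340) + 19888/32072 = -96*19*(-1/45340) + 19888*(1/32072) = -1824*(-1/45340) + 2486/4009 = 456/11335 + 2486/4009 = 30006914/45442015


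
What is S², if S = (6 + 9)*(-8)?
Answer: 14400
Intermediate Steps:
S = -120 (S = 15*(-8) = -120)
S² = (-120)² = 14400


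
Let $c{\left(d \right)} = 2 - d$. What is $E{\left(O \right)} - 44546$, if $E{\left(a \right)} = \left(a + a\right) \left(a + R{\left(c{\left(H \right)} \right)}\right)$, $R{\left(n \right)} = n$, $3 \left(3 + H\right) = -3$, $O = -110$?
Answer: $-21666$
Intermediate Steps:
$H = -4$ ($H = -3 + \frac{1}{3} \left(-3\right) = -3 - 1 = -4$)
$E{\left(a \right)} = 2 a \left(6 + a\right)$ ($E{\left(a \right)} = \left(a + a\right) \left(a + \left(2 - -4\right)\right) = 2 a \left(a + \left(2 + 4\right)\right) = 2 a \left(a + 6\right) = 2 a \left(6 + a\right)$)
$E{\left(O \right)} - 44546 = 2 \left(-110\right) \left(6 - 110\right) - 44546 = 2 \left(-110\right) \left(-104\right) - 44546 = 22880 - 44546 = -21666$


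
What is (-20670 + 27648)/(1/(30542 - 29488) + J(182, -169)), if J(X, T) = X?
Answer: 2451604/63943 ≈ 38.340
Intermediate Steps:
(-20670 + 27648)/(1/(30542 - 29488) + J(182, -169)) = (-20670 + 27648)/(1/(30542 - 29488) + 182) = 6978/(1/1054 + 182) = 6978/(191829/1054) = 6978*(1054/191829) = 2451604/63943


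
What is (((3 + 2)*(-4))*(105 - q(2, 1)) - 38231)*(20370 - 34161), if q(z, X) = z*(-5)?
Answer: 558963021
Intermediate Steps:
q(z, X) = -5*z
(((3 + 2)*(-4))*(105 - q(2, 1)) - 38231)*(20370 - 34161) = (((3 + 2)*(-4))*(105 - (-5)*2) - 38231)*(20370 - 34161) = ((5*(-4))*(105 - 1*(-10)) - 38231)*(-13791) = (-20*(105 + 10) - 38231)*(-13791) = (-20*115 - 38231)*(-13791) = (-2300 - 38231)*(-13791) = -40531*(-13791) = 558963021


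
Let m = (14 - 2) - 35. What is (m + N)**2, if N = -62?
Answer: 7225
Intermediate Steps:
m = -23 (m = 12 - 35 = -23)
(m + N)**2 = (-23 - 62)**2 = (-85)**2 = 7225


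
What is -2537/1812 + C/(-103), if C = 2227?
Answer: -4296635/186636 ≈ -23.021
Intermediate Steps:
-2537/1812 + C/(-103) = -2537/1812 + 2227/(-103) = -2537*1/1812 + 2227*(-1/103) = -2537/1812 - 2227/103 = -4296635/186636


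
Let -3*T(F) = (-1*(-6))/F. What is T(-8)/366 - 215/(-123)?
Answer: 34987/20008 ≈ 1.7486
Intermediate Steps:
T(F) = -2/F (T(F) = -(-1*(-6))/(3*F) = -2/F)
T(-8)/366 - 215/(-123) = -2/(-8)/366 - 215/(-123) = -2*(-1/8)*(1/366) - 215*(-1/123) = (1/4)*(1/366) + 215/123 = 1/1464 + 215/123 = 34987/20008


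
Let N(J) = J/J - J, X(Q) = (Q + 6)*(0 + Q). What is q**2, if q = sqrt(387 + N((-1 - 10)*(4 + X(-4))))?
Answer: 344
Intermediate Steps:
X(Q) = Q*(6 + Q) (X(Q) = (6 + Q)*Q = Q*(6 + Q))
N(J) = 1 - J
q = 2*sqrt(86) (q = sqrt(387 + (1 - (-1 - 10)*(4 - 4*(6 - 4)))) = sqrt(387 + (1 - (-11)*(4 - 4*2))) = sqrt(387 + (1 - (-11)*(4 - 8))) = sqrt(387 + (1 - (-11)*(-4))) = sqrt(387 + (1 - 1*44)) = sqrt(387 + (1 - 44)) = sqrt(387 - 43) = sqrt(344) = 2*sqrt(86) ≈ 18.547)
q**2 = (2*sqrt(86))**2 = 344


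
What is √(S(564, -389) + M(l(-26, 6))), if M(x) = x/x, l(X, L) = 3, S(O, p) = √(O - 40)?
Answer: √(1 + 2*√131) ≈ 4.8878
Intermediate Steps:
S(O, p) = √(-40 + O)
M(x) = 1
√(S(564, -389) + M(l(-26, 6))) = √(√(-40 + 564) + 1) = √(√524 + 1) = √(2*√131 + 1) = √(1 + 2*√131)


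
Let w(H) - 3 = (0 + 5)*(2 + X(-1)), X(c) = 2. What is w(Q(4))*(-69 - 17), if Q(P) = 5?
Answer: -1978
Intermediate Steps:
w(H) = 23 (w(H) = 3 + (0 + 5)*(2 + 2) = 3 + 5*4 = 3 + 20 = 23)
w(Q(4))*(-69 - 17) = 23*(-69 - 17) = 23*(-86) = -1978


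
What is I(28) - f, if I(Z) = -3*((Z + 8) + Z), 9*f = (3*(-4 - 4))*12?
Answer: -160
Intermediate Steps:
f = -32 (f = ((3*(-4 - 4))*12)/9 = ((3*(-8))*12)/9 = (-24*12)/9 = (1/9)*(-288) = -32)
I(Z) = -24 - 6*Z (I(Z) = -3*((8 + Z) + Z) = -3*(8 + 2*Z) = -24 - 6*Z)
I(28) - f = (-24 - 6*28) - 1*(-32) = (-24 - 168) + 32 = -192 + 32 = -160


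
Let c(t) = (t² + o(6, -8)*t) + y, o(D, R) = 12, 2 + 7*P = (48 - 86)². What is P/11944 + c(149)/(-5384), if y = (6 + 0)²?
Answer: -35730687/8038312 ≈ -4.4450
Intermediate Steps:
P = 206 (P = -2/7 + (48 - 86)²/7 = -2/7 + (⅐)*(-38)² = -2/7 + (⅐)*1444 = -2/7 + 1444/7 = 206)
y = 36 (y = 6² = 36)
c(t) = 36 + t² + 12*t (c(t) = (t² + 12*t) + 36 = 36 + t² + 12*t)
P/11944 + c(149)/(-5384) = 206/11944 + (36 + 149² + 12*149)/(-5384) = 206*(1/11944) + (36 + 22201 + 1788)*(-1/5384) = 103/5972 + 24025*(-1/5384) = 103/5972 - 24025/5384 = -35730687/8038312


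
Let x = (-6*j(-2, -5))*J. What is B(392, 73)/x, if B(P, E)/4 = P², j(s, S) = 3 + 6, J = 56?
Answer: -5488/27 ≈ -203.26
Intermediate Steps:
j(s, S) = 9
x = -3024 (x = -6*9*56 = -54*56 = -3024)
B(P, E) = 4*P²
B(392, 73)/x = (4*392²)/(-3024) = (4*153664)*(-1/3024) = 614656*(-1/3024) = -5488/27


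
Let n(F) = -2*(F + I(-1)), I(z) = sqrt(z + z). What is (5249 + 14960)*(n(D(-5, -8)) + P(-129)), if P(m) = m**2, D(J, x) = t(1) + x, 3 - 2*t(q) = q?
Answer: 336580895 - 40418*I*sqrt(2) ≈ 3.3658e+8 - 57160.0*I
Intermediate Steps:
t(q) = 3/2 - q/2
I(z) = sqrt(2)*sqrt(z) (I(z) = sqrt(2*z) = sqrt(2)*sqrt(z))
D(J, x) = 1 + x (D(J, x) = (3/2 - 1/2*1) + x = (3/2 - 1/2) + x = 1 + x)
n(F) = -2*F - 2*I*sqrt(2) (n(F) = -2*(F + sqrt(2)*sqrt(-1)) = -2*(F + sqrt(2)*I) = -2*(F + I*sqrt(2)) = -2*F - 2*I*sqrt(2))
(5249 + 14960)*(n(D(-5, -8)) + P(-129)) = (5249 + 14960)*((-2*(1 - 8) - 2*I*sqrt(2)) + (-129)**2) = 20209*((-2*(-7) - 2*I*sqrt(2)) + 16641) = 20209*((14 - 2*I*sqrt(2)) + 16641) = 20209*(16655 - 2*I*sqrt(2)) = 336580895 - 40418*I*sqrt(2)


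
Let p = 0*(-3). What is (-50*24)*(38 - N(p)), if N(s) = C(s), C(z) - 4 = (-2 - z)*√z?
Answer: -40800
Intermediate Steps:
p = 0
C(z) = 4 + √z*(-2 - z) (C(z) = 4 + (-2 - z)*√z = 4 + √z*(-2 - z))
N(s) = 4 - s^(3/2) - 2*√s
(-50*24)*(38 - N(p)) = (-50*24)*(38 - (4 - 0^(3/2) - 2*√0)) = -1200*(38 - (4 - 1*0 - 2*0)) = -1200*(38 - (4 + 0 + 0)) = -1200*(38 - 1*4) = -1200*(38 - 4) = -1200*34 = -40800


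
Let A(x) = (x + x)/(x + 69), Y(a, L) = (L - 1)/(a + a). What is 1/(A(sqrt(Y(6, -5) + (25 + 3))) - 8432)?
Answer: -13304309/112182088038 - 23*sqrt(110)/112182088038 ≈ -0.00011860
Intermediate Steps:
Y(a, L) = (-1 + L)/(2*a) (Y(a, L) = (-1 + L)/((2*a)) = (-1 + L)*(1/(2*a)) = (-1 + L)/(2*a))
A(x) = 2*x/(69 + x) (A(x) = (2*x)/(69 + x) = 2*x/(69 + x))
1/(A(sqrt(Y(6, -5) + (25 + 3))) - 8432) = 1/(2*sqrt((1/2)*(-1 - 5)/6 + (25 + 3))/(69 + sqrt((1/2)*(-1 - 5)/6 + (25 + 3))) - 8432) = 1/(2*sqrt((1/2)*(1/6)*(-6) + 28)/(69 + sqrt((1/2)*(1/6)*(-6) + 28)) - 8432) = 1/(2*sqrt(-1/2 + 28)/(69 + sqrt(-1/2 + 28)) - 8432) = 1/(2*sqrt(55/2)/(69 + sqrt(55/2)) - 8432) = 1/(2*(sqrt(110)/2)/(69 + sqrt(110)/2) - 8432) = 1/(sqrt(110)/(69 + sqrt(110)/2) - 8432) = 1/(-8432 + sqrt(110)/(69 + sqrt(110)/2))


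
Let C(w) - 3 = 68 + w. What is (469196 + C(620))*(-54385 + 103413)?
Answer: 23037619836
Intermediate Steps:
C(w) = 71 + w (C(w) = 3 + (68 + w) = 71 + w)
(469196 + C(620))*(-54385 + 103413) = (469196 + (71 + 620))*(-54385 + 103413) = (469196 + 691)*49028 = 469887*49028 = 23037619836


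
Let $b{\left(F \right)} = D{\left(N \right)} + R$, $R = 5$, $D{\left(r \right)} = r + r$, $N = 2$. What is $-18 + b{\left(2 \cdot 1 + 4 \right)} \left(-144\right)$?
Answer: $-1314$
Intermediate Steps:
$D{\left(r \right)} = 2 r$
$b{\left(F \right)} = 9$ ($b{\left(F \right)} = 2 \cdot 2 + 5 = 4 + 5 = 9$)
$-18 + b{\left(2 \cdot 1 + 4 \right)} \left(-144\right) = -18 + 9 \left(-144\right) = -18 - 1296 = -1314$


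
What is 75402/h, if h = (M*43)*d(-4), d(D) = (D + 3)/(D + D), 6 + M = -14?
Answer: -150804/215 ≈ -701.41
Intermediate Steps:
M = -20 (M = -6 - 14 = -20)
d(D) = (3 + D)/(2*D) (d(D) = (3 + D)/((2*D)) = (3 + D)*(1/(2*D)) = (3 + D)/(2*D))
h = -215/2 (h = (-20*43)*((½)*(3 - 4)/(-4)) = -430*(-1)*(-1)/4 = -860*⅛ = -215/2 ≈ -107.50)
75402/h = 75402/(-215/2) = 75402*(-2/215) = -150804/215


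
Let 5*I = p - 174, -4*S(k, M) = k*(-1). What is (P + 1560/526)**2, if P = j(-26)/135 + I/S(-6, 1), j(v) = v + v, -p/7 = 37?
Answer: 4585790970916/1260605025 ≈ 3637.8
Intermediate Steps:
p = -259 (p = -7*37 = -259)
S(k, M) = k/4 (S(k, M) = -k*(-1)/4 = -(-1)*k/4 = k/4)
I = -433/5 (I = (-259 - 174)/5 = (1/5)*(-433) = -433/5 ≈ -86.600)
j(v) = 2*v
P = 7742/135 (P = (2*(-26))/135 - 433/(5*((1/4)*(-6))) = -52*1/135 - 433/(5*(-3/2)) = -52/135 - 433/5*(-2/3) = -52/135 + 866/15 = 7742/135 ≈ 57.348)
(P + 1560/526)**2 = (7742/135 + 1560/526)**2 = (7742/135 + 1560*(1/526))**2 = (7742/135 + 780/263)**2 = (2141446/35505)**2 = 4585790970916/1260605025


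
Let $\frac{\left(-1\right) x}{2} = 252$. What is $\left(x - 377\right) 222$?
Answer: $-195582$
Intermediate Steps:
$x = -504$ ($x = \left(-2\right) 252 = -504$)
$\left(x - 377\right) 222 = \left(-504 - 377\right) 222 = \left(-881\right) 222 = -195582$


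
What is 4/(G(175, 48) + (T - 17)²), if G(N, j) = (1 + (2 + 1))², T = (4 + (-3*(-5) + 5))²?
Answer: 4/312497 ≈ 1.2800e-5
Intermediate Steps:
T = 576 (T = (4 + (15 + 5))² = (4 + 20)² = 24² = 576)
G(N, j) = 16 (G(N, j) = (1 + 3)² = 4² = 16)
4/(G(175, 48) + (T - 17)²) = 4/(16 + (576 - 17)²) = 4/(16 + 559²) = 4/(16 + 312481) = 4/312497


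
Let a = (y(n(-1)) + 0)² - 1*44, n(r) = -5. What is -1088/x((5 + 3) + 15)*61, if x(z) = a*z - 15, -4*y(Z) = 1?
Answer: 17408/269 ≈ 64.714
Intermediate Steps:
y(Z) = -¼ (y(Z) = -¼*1 = -¼)
a = -703/16 (a = (-¼ + 0)² - 1*44 = (-¼)² - 44 = 1/16 - 44 = -703/16 ≈ -43.938)
x(z) = -15 - 703*z/16 (x(z) = -703*z/16 - 15 = -15 - 703*z/16)
-1088/x((5 + 3) + 15)*61 = -1088/(-15 - 703*((5 + 3) + 15)/16)*61 = -1088/(-15 - 703*(8 + 15)/16)*61 = -1088/(-15 - 703/16*23)*61 = -1088/(-15 - 16169/16)*61 = -1088/(-16409/16)*61 = -1088*(-16/16409)*61 = (17408/16409)*61 = 17408/269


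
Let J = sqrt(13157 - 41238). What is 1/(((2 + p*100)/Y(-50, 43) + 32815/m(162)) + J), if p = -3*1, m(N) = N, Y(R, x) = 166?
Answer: 36297571122/12364240079245 - 180794916*I*sqrt(28081)/12364240079245 ≈ 0.0029357 - 0.0024503*I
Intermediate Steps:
J = I*sqrt(28081) (J = sqrt(-28081) = I*sqrt(28081) ≈ 167.57*I)
p = -3
1/(((2 + p*100)/Y(-50, 43) + 32815/m(162)) + J) = 1/(((2 - 3*100)/166 + 32815/162) + I*sqrt(28081)) = 1/(((2 - 300)*(1/166) + 32815*(1/162)) + I*sqrt(28081)) = 1/((-298*1/166 + 32815/162) + I*sqrt(28081)) = 1/((-149/83 + 32815/162) + I*sqrt(28081)) = 1/(2699507/13446 + I*sqrt(28081))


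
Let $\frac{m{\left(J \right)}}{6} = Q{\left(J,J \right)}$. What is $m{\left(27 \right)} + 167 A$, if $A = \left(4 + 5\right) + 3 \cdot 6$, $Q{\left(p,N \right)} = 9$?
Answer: $4563$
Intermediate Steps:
$m{\left(J \right)} = 54$ ($m{\left(J \right)} = 6 \cdot 9 = 54$)
$A = 27$ ($A = 9 + 18 = 27$)
$m{\left(27 \right)} + 167 A = 54 + 167 \cdot 27 = 54 + 4509 = 4563$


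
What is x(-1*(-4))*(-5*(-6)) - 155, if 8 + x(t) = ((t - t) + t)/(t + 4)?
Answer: -380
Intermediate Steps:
x(t) = -8 + t/(4 + t) (x(t) = -8 + ((t - t) + t)/(t + 4) = -8 + (0 + t)/(4 + t) = -8 + t/(4 + t))
x(-1*(-4))*(-5*(-6)) - 155 = ((-32 - (-7)*(-4))/(4 - 1*(-4)))*(-5*(-6)) - 155 = ((-32 - 7*4)/(4 + 4))*30 - 155 = ((-32 - 28)/8)*30 - 155 = ((1/8)*(-60))*30 - 155 = -15/2*30 - 155 = -225 - 155 = -380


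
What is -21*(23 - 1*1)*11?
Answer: -5082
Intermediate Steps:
-21*(23 - 1*1)*11 = -21*(23 - 1)*11 = -21*22*11 = -462*11 = -5082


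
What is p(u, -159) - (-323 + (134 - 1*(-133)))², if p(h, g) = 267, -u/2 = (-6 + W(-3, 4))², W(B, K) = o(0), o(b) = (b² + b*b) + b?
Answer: -2869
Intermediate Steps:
o(b) = b + 2*b² (o(b) = (b² + b²) + b = 2*b² + b = b + 2*b²)
W(B, K) = 0 (W(B, K) = 0*(1 + 2*0) = 0*(1 + 0) = 0*1 = 0)
u = -72 (u = -2*(-6 + 0)² = -2*(-6)² = -2*36 = -72)
p(u, -159) - (-323 + (134 - 1*(-133)))² = 267 - (-323 + (134 - 1*(-133)))² = 267 - (-323 + (134 + 133))² = 267 - (-323 + 267)² = 267 - 1*(-56)² = 267 - 1*3136 = 267 - 3136 = -2869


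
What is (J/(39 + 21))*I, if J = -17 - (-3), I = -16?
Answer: 56/15 ≈ 3.7333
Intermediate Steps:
J = -14 (J = -17 - 1*(-3) = -17 + 3 = -14)
(J/(39 + 21))*I = (-14/(39 + 21))*(-16) = (-14/60)*(-16) = ((1/60)*(-14))*(-16) = -7/30*(-16) = 56/15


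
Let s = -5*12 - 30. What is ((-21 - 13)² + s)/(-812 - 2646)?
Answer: -41/133 ≈ -0.30827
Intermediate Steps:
s = -90 (s = -60 - 30 = -90)
((-21 - 13)² + s)/(-812 - 2646) = ((-21 - 13)² - 90)/(-812 - 2646) = ((-34)² - 90)/(-3458) = (1156 - 90)*(-1/3458) = 1066*(-1/3458) = -41/133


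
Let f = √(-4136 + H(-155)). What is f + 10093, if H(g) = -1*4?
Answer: 10093 + 6*I*√115 ≈ 10093.0 + 64.343*I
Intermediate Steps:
H(g) = -4
f = 6*I*√115 (f = √(-4136 - 4) = √(-4140) = 6*I*√115 ≈ 64.343*I)
f + 10093 = 6*I*√115 + 10093 = 10093 + 6*I*√115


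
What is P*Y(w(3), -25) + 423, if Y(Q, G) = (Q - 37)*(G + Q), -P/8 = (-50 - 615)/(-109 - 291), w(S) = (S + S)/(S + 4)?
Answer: -782773/70 ≈ -11182.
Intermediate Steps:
w(S) = 2*S/(4 + S) (w(S) = (2*S)/(4 + S) = 2*S/(4 + S))
P = -133/10 (P = -8*(-50 - 615)/(-109 - 291) = -(-5320)/(-400) = -(-5320)*(-1)/400 = -8*133/80 = -133/10 ≈ -13.300)
Y(Q, G) = (-37 + Q)*(G + Q)
P*Y(w(3), -25) + 423 = -133*((2*3/(4 + 3))² - 37*(-25) - 74*3/(4 + 3) - 50*3/(4 + 3))/10 + 423 = -133*((2*3/7)² + 925 - 74*3/7 - 50*3/7)/10 + 423 = -133*((2*3*(⅐))² + 925 - 74*3/7 - 50*3/7)/10 + 423 = -133*((6/7)² + 925 - 37*6/7 - 25*6/7)/10 + 423 = -133*(36/49 + 925 - 222/7 - 150/7)/10 + 423 = -133/10*42757/49 + 423 = -812383/70 + 423 = -782773/70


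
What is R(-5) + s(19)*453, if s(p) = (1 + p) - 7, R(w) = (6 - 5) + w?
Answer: 5885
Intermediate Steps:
R(w) = 1 + w
s(p) = -6 + p
R(-5) + s(19)*453 = (1 - 5) + (-6 + 19)*453 = -4 + 13*453 = -4 + 5889 = 5885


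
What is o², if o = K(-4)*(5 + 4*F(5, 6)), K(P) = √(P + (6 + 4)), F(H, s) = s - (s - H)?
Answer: 3750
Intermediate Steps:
F(H, s) = H (F(H, s) = s + (H - s) = H)
K(P) = √(10 + P) (K(P) = √(P + 10) = √(10 + P))
o = 25*√6 (o = √(10 - 4)*(5 + 4*5) = √6*(5 + 20) = √6*25 = 25*√6 ≈ 61.237)
o² = (25*√6)² = 3750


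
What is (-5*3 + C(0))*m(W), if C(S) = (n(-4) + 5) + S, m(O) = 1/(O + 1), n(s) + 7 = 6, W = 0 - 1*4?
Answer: 11/3 ≈ 3.6667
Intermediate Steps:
W = -4 (W = 0 - 4 = -4)
n(s) = -1 (n(s) = -7 + 6 = -1)
m(O) = 1/(1 + O)
C(S) = 4 + S (C(S) = (-1 + 5) + S = 4 + S)
(-5*3 + C(0))*m(W) = (-5*3 + (4 + 0))/(1 - 4) = (-15 + 4)/(-3) = -11*(-1/3) = 11/3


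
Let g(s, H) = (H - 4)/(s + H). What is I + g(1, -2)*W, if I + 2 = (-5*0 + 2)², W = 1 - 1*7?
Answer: -34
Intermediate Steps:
g(s, H) = (-4 + H)/(H + s)
W = -6 (W = 1 - 7 = -6)
I = 2 (I = -2 + (-5*0 + 2)² = -2 + (0 + 2)² = -2 + 2² = -2 + 4 = 2)
I + g(1, -2)*W = 2 + ((-4 - 2)/(-2 + 1))*(-6) = 2 + (-6/(-1))*(-6) = 2 - 1*(-6)*(-6) = 2 + 6*(-6) = 2 - 36 = -34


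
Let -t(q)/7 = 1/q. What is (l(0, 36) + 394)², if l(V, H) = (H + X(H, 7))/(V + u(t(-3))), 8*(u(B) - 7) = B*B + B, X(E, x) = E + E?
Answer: 13681045156/82369 ≈ 1.6609e+5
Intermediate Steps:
X(E, x) = 2*E
t(q) = -7/q
u(B) = 7 + B/8 + B²/8 (u(B) = 7 + (B*B + B)/8 = 7 + (B² + B)/8 = 7 + (B + B²)/8 = 7 + (B/8 + B²/8) = 7 + B/8 + B²/8)
l(V, H) = 3*H/(287/36 + V) (l(V, H) = (H + 2*H)/(V + (7 + (-7/(-3))/8 + (-7/(-3))²/8)) = (3*H)/(V + (7 + (-7*(-⅓))/8 + (-7*(-⅓))²/8)) = (3*H)/(V + (7 + (⅛)*(7/3) + (7/3)²/8)) = (3*H)/(V + (7 + 7/24 + (⅛)*(49/9))) = (3*H)/(V + (7 + 7/24 + 49/72)) = (3*H)/(V + 287/36) = (3*H)/(287/36 + V) = 3*H/(287/36 + V))
(l(0, 36) + 394)² = (108*36/(287 + 36*0) + 394)² = (108*36/(287 + 0) + 394)² = (108*36/287 + 394)² = (108*36*(1/287) + 394)² = (3888/287 + 394)² = (116966/287)² = 13681045156/82369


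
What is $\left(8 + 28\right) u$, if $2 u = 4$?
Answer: $72$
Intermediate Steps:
$u = 2$ ($u = \frac{1}{2} \cdot 4 = 2$)
$\left(8 + 28\right) u = \left(8 + 28\right) 2 = 36 \cdot 2 = 72$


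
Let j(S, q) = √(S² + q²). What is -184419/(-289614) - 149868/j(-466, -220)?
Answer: 61473/96538 - 74934*√66389/66389 ≈ -290.19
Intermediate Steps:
-184419/(-289614) - 149868/j(-466, -220) = -184419/(-289614) - 149868/√((-466)² + (-220)²) = -184419*(-1/289614) - 149868/√(217156 + 48400) = 61473/96538 - 149868*√66389/132778 = 61473/96538 - 74934*√66389/66389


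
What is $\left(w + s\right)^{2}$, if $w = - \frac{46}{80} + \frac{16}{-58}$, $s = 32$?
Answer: $\frac{1305593689}{1345600} \approx 970.27$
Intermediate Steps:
$w = - \frac{987}{1160}$ ($w = \left(-46\right) \frac{1}{80} + 16 \left(- \frac{1}{58}\right) = - \frac{23}{40} - \frac{8}{29} = - \frac{987}{1160} \approx -0.85086$)
$\left(w + s\right)^{2} = \left(- \frac{987}{1160} + 32\right)^{2} = \left(\frac{36133}{1160}\right)^{2} = \frac{1305593689}{1345600}$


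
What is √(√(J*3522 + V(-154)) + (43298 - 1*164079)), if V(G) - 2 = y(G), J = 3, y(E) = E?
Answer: √(-120781 + √10414) ≈ 347.39*I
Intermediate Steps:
V(G) = 2 + G
√(√(J*3522 + V(-154)) + (43298 - 1*164079)) = √(√(3*3522 + (2 - 154)) + (43298 - 1*164079)) = √(√(10566 - 152) + (43298 - 164079)) = √(√10414 - 120781) = √(-120781 + √10414)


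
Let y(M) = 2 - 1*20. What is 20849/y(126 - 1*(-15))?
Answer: -20849/18 ≈ -1158.3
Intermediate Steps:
y(M) = -18 (y(M) = 2 - 20 = -18)
20849/y(126 - 1*(-15)) = 20849/(-18) = 20849*(-1/18) = -20849/18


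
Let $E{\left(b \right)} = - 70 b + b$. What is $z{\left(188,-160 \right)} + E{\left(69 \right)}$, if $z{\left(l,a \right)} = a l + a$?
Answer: $-35001$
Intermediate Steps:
$E{\left(b \right)} = - 69 b$
$z{\left(l,a \right)} = a + a l$
$z{\left(188,-160 \right)} + E{\left(69 \right)} = - 160 \left(1 + 188\right) - 4761 = \left(-160\right) 189 - 4761 = -30240 - 4761 = -35001$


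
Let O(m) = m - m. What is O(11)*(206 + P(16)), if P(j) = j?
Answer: 0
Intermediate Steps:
O(m) = 0
O(11)*(206 + P(16)) = 0*(206 + 16) = 0*222 = 0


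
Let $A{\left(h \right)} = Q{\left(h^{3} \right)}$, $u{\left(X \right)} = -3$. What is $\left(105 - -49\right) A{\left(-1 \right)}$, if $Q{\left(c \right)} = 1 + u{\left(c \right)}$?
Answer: $-308$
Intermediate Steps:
$Q{\left(c \right)} = -2$ ($Q{\left(c \right)} = 1 - 3 = -2$)
$A{\left(h \right)} = -2$
$\left(105 - -49\right) A{\left(-1 \right)} = \left(105 - -49\right) \left(-2\right) = \left(105 + 49\right) \left(-2\right) = 154 \left(-2\right) = -308$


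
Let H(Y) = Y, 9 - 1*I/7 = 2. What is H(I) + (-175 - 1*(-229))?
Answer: 103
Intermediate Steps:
I = 49 (I = 63 - 7*2 = 63 - 14 = 49)
H(I) + (-175 - 1*(-229)) = 49 + (-175 - 1*(-229)) = 49 + (-175 + 229) = 49 + 54 = 103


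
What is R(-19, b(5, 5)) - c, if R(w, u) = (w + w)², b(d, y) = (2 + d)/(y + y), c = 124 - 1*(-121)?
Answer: 1199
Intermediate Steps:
c = 245 (c = 124 + 121 = 245)
b(d, y) = (2 + d)/(2*y) (b(d, y) = (2 + d)/((2*y)) = (2 + d)*(1/(2*y)) = (2 + d)/(2*y))
R(w, u) = 4*w² (R(w, u) = (2*w)² = 4*w²)
R(-19, b(5, 5)) - c = 4*(-19)² - 1*245 = 4*361 - 245 = 1444 - 245 = 1199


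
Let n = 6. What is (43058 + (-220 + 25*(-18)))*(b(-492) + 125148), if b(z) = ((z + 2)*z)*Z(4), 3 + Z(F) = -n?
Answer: -86665317936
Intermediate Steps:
Z(F) = -9 (Z(F) = -3 - 1*6 = -3 - 6 = -9)
b(z) = -9*z*(2 + z) (b(z) = ((z + 2)*z)*(-9) = ((2 + z)*z)*(-9) = (z*(2 + z))*(-9) = -9*z*(2 + z))
(43058 + (-220 + 25*(-18)))*(b(-492) + 125148) = (43058 + (-220 + 25*(-18)))*(-9*(-492)*(2 - 492) + 125148) = (43058 + (-220 - 450))*(-9*(-492)*(-490) + 125148) = (43058 - 670)*(-2169720 + 125148) = 42388*(-2044572) = -86665317936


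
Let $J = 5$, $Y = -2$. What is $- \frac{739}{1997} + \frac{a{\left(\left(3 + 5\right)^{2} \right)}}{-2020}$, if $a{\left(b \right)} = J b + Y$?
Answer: $- \frac{1063913}{2016970} \approx -0.52748$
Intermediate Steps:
$a{\left(b \right)} = -2 + 5 b$ ($a{\left(b \right)} = 5 b - 2 = -2 + 5 b$)
$- \frac{739}{1997} + \frac{a{\left(\left(3 + 5\right)^{2} \right)}}{-2020} = - \frac{739}{1997} + \frac{-2 + 5 \left(3 + 5\right)^{2}}{-2020} = \left(-739\right) \frac{1}{1997} + \left(-2 + 5 \cdot 8^{2}\right) \left(- \frac{1}{2020}\right) = - \frac{739}{1997} + \left(-2 + 5 \cdot 64\right) \left(- \frac{1}{2020}\right) = - \frac{739}{1997} + \left(-2 + 320\right) \left(- \frac{1}{2020}\right) = - \frac{739}{1997} + 318 \left(- \frac{1}{2020}\right) = - \frac{739}{1997} - \frac{159}{1010} = - \frac{1063913}{2016970}$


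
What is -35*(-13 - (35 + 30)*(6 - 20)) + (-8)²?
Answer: -31331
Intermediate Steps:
-35*(-13 - (35 + 30)*(6 - 20)) + (-8)² = -35*(-13 - 65*(-14)) + 64 = -35*(-13 - 1*(-910)) + 64 = -35*(-13 + 910) + 64 = -35*897 + 64 = -31395 + 64 = -31331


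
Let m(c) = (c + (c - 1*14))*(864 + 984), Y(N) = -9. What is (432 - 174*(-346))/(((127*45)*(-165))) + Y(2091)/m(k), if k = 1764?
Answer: -3977483933/61854130800 ≈ -0.064304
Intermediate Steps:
m(c) = -25872 + 3696*c (m(c) = (c + (c - 14))*1848 = (c + (-14 + c))*1848 = (-14 + 2*c)*1848 = -25872 + 3696*c)
(432 - 174*(-346))/(((127*45)*(-165))) + Y(2091)/m(k) = (432 - 174*(-346))/(((127*45)*(-165))) - 9/(-25872 + 3696*1764) = (432 + 60204)/((5715*(-165))) - 9/(-25872 + 6519744) = 60636/(-942975) - 9/6493872 = 60636*(-1/942975) - 9*1/6493872 = -20212/314325 - 3/2164624 = -3977483933/61854130800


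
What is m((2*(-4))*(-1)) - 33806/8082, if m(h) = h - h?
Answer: -16903/4041 ≈ -4.1829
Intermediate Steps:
m(h) = 0
m((2*(-4))*(-1)) - 33806/8082 = 0 - 33806/8082 = 0 - 1*16903/4041 = 0 - 16903/4041 = -16903/4041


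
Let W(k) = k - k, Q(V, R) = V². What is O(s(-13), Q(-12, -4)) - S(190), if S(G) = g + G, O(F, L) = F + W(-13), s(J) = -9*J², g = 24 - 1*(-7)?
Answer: -1742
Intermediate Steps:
W(k) = 0
g = 31 (g = 24 + 7 = 31)
O(F, L) = F (O(F, L) = F + 0 = F)
S(G) = 31 + G
O(s(-13), Q(-12, -4)) - S(190) = -9*(-13)² - (31 + 190) = -9*169 - 1*221 = -1521 - 221 = -1742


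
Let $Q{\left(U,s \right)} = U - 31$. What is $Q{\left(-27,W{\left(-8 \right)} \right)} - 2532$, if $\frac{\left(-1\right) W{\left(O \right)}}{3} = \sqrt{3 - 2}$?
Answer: $-2590$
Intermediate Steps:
$W{\left(O \right)} = -3$ ($W{\left(O \right)} = - 3 \sqrt{3 - 2} = - 3 \sqrt{1} = \left(-3\right) 1 = -3$)
$Q{\left(U,s \right)} = -31 + U$ ($Q{\left(U,s \right)} = U - 31 = -31 + U$)
$Q{\left(-27,W{\left(-8 \right)} \right)} - 2532 = \left(-31 - 27\right) - 2532 = -58 - 2532 = -2590$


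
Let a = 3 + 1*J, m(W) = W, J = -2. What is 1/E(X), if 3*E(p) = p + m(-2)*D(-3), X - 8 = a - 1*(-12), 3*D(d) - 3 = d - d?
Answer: 3/19 ≈ 0.15789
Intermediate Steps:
D(d) = 1 (D(d) = 1 + (d - d)/3 = 1 + (⅓)*0 = 1 + 0 = 1)
a = 1 (a = 3 + 1*(-2) = 3 - 2 = 1)
X = 21 (X = 8 + (1 - 1*(-12)) = 8 + (1 + 12) = 8 + 13 = 21)
E(p) = -⅔ + p/3 (E(p) = (p - 2*1)/3 = (p - 2)/3 = (-2 + p)/3 = -⅔ + p/3)
1/E(X) = 1/(-⅔ + (⅓)*21) = 1/(-⅔ + 7) = 1/(19/3) = 3/19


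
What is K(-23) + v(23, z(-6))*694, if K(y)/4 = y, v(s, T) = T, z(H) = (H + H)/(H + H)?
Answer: 602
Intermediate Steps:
z(H) = 1 (z(H) = (2*H)/((2*H)) = (2*H)*(1/(2*H)) = 1)
K(y) = 4*y
K(-23) + v(23, z(-6))*694 = 4*(-23) + 1*694 = -92 + 694 = 602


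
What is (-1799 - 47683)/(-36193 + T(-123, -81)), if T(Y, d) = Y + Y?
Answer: 49482/36439 ≈ 1.3579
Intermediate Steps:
T(Y, d) = 2*Y
(-1799 - 47683)/(-36193 + T(-123, -81)) = (-1799 - 47683)/(-36193 + 2*(-123)) = -49482/(-36193 - 246) = -49482/(-36439) = -49482*(-1/36439) = 49482/36439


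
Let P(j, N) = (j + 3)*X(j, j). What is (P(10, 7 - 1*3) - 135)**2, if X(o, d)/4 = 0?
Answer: 18225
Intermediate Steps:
X(o, d) = 0 (X(o, d) = 4*0 = 0)
P(j, N) = 0 (P(j, N) = (j + 3)*0 = (3 + j)*0 = 0)
(P(10, 7 - 1*3) - 135)**2 = (0 - 135)**2 = (-135)**2 = 18225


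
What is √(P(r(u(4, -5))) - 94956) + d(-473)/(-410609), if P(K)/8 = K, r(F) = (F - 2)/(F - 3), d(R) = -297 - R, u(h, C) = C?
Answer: -176/410609 + I*√94949 ≈ -0.00042863 + 308.14*I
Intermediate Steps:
r(F) = (-2 + F)/(-3 + F)
P(K) = 8*K
√(P(r(u(4, -5))) - 94956) + d(-473)/(-410609) = √(8*((-2 - 5)/(-3 - 5)) - 94956) + (-297 - 1*(-473))/(-410609) = √(8*(-7/(-8)) - 94956) + (-297 + 473)*(-1/410609) = √(8*(-⅛*(-7)) - 94956) + 176*(-1/410609) = √(8*(7/8) - 94956) - 176/410609 = √(7 - 94956) - 176/410609 = √(-94949) - 176/410609 = I*√94949 - 176/410609 = -176/410609 + I*√94949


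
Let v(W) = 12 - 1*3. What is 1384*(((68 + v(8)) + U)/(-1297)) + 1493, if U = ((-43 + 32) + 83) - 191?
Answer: 1994549/1297 ≈ 1537.8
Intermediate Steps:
v(W) = 9 (v(W) = 12 - 3 = 9)
U = -119 (U = (-11 + 83) - 191 = 72 - 191 = -119)
1384*(((68 + v(8)) + U)/(-1297)) + 1493 = 1384*(((68 + 9) - 119)/(-1297)) + 1493 = 1384*((77 - 119)*(-1/1297)) + 1493 = 1384*(-42*(-1/1297)) + 1493 = 1384*(42/1297) + 1493 = 58128/1297 + 1493 = 1994549/1297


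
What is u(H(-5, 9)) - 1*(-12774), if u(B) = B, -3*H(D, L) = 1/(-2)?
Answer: 76645/6 ≈ 12774.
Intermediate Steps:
H(D, L) = ⅙ (H(D, L) = -⅓/(-2) = -⅓*(-½) = ⅙)
u(H(-5, 9)) - 1*(-12774) = ⅙ - 1*(-12774) = ⅙ + 12774 = 76645/6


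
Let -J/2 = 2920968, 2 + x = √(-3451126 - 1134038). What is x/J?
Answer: 1/2920968 - I*√1146291/2920968 ≈ 3.4235e-7 - 0.00036654*I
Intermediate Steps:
x = -2 + 2*I*√1146291 (x = -2 + √(-3451126 - 1134038) = -2 + √(-4585164) = -2 + 2*I*√1146291 ≈ -2.0 + 2141.3*I)
J = -5841936 (J = -2*2920968 = -5841936)
x/J = (-2 + 2*I*√1146291)/(-5841936) = (-2 + 2*I*√1146291)*(-1/5841936) = 1/2920968 - I*√1146291/2920968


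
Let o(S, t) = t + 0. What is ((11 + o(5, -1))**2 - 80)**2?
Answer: 400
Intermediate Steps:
o(S, t) = t
((11 + o(5, -1))**2 - 80)**2 = ((11 - 1)**2 - 80)**2 = (10**2 - 80)**2 = (100 - 80)**2 = 20**2 = 400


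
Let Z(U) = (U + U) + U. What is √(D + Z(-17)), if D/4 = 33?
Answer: 9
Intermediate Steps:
Z(U) = 3*U (Z(U) = 2*U + U = 3*U)
D = 132 (D = 4*33 = 132)
√(D + Z(-17)) = √(132 + 3*(-17)) = √(132 - 51) = √81 = 9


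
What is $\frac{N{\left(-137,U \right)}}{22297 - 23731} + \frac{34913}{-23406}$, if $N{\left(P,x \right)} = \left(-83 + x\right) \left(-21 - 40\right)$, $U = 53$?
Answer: $- \frac{15483037}{5594034} \approx -2.7678$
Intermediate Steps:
$N{\left(P,x \right)} = 5063 - 61 x$ ($N{\left(P,x \right)} = \left(-83 + x\right) \left(-61\right) = 5063 - 61 x$)
$\frac{N{\left(-137,U \right)}}{22297 - 23731} + \frac{34913}{-23406} = \frac{5063 - 3233}{22297 - 23731} + \frac{34913}{-23406} = \frac{5063 - 3233}{-1434} + 34913 \left(- \frac{1}{23406}\right) = 1830 \left(- \frac{1}{1434}\right) - \frac{34913}{23406} = - \frac{305}{239} - \frac{34913}{23406} = - \frac{15483037}{5594034}$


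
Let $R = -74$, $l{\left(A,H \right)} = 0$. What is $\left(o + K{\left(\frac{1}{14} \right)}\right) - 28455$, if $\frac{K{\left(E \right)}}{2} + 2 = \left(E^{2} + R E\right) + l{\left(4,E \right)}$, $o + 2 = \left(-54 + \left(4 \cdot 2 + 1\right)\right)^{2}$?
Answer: $- \frac{2591763}{98} \approx -26447.0$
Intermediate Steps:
$o = 2023$ ($o = -2 + \left(-54 + \left(4 \cdot 2 + 1\right)\right)^{2} = -2 + \left(-54 + \left(8 + 1\right)\right)^{2} = -2 + \left(-54 + 9\right)^{2} = -2 + \left(-45\right)^{2} = -2 + 2025 = 2023$)
$K{\left(E \right)} = -4 - 148 E + 2 E^{2}$ ($K{\left(E \right)} = -4 + 2 \left(\left(E^{2} - 74 E\right) + 0\right) = -4 + 2 \left(E^{2} - 74 E\right) = -4 + \left(- 148 E + 2 E^{2}\right) = -4 - 148 E + 2 E^{2}$)
$\left(o + K{\left(\frac{1}{14} \right)}\right) - 28455 = \left(2023 - \left(4 - \frac{1}{98} + \frac{74}{7}\right)\right) - 28455 = \left(2023 - \left(\frac{102}{7} - \frac{1}{98}\right)\right) - 28455 = \left(2023 - \frac{1427}{98}\right) - 28455 = \frac{196827}{98} - 28455 = - \frac{2591763}{98}$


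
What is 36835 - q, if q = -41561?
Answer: 78396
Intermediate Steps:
36835 - q = 36835 - 1*(-41561) = 36835 + 41561 = 78396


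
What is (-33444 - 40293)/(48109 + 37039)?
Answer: -73737/85148 ≈ -0.86599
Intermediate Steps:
(-33444 - 40293)/(48109 + 37039) = -73737/85148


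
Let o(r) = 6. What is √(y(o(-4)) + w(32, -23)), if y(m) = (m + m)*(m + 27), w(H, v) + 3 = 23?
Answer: 4*√26 ≈ 20.396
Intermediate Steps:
w(H, v) = 20 (w(H, v) = -3 + 23 = 20)
y(m) = 2*m*(27 + m) (y(m) = (2*m)*(27 + m) = 2*m*(27 + m))
√(y(o(-4)) + w(32, -23)) = √(2*6*(27 + 6) + 20) = √(2*6*33 + 20) = √(396 + 20) = √416 = 4*√26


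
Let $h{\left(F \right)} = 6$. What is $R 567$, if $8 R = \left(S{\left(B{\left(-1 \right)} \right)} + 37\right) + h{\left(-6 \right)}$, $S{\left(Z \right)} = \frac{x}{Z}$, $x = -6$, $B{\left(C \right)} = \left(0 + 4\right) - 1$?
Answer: $\frac{23247}{8} \approx 2905.9$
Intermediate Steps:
$B{\left(C \right)} = 3$ ($B{\left(C \right)} = 4 - 1 = 3$)
$S{\left(Z \right)} = - \frac{6}{Z}$
$R = \frac{41}{8}$ ($R = \frac{\left(- \frac{6}{3} + 37\right) + 6}{8} = \frac{\left(\left(-6\right) \frac{1}{3} + 37\right) + 6}{8} = \frac{\left(-2 + 37\right) + 6}{8} = \frac{35 + 6}{8} = \frac{1}{8} \cdot 41 = \frac{41}{8} \approx 5.125$)
$R 567 = \frac{41}{8} \cdot 567 = \frac{23247}{8}$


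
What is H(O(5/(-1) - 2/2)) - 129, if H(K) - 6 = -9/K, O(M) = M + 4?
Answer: -237/2 ≈ -118.50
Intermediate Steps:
O(M) = 4 + M
H(K) = 6 - 9/K
H(O(5/(-1) - 2/2)) - 129 = (6 - 9/(4 + (5/(-1) - 2/2))) - 129 = (6 - 9/(4 + (5*(-1) - 2*½))) - 129 = (6 - 9/(4 + (-5 - 1))) - 129 = (6 - 9/(4 - 6)) - 129 = (6 - 9/(-2)) - 129 = (6 - 9*(-½)) - 129 = (6 + 9/2) - 129 = 21/2 - 129 = -237/2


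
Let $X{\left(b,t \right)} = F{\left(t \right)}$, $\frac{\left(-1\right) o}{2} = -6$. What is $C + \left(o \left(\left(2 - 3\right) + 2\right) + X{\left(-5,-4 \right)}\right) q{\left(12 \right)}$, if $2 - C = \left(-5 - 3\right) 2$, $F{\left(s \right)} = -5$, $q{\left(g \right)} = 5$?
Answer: $53$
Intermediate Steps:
$o = 12$ ($o = \left(-2\right) \left(-6\right) = 12$)
$X{\left(b,t \right)} = -5$
$C = 18$ ($C = 2 - \left(-5 - 3\right) 2 = 2 - \left(-8\right) 2 = 2 - -16 = 2 + 16 = 18$)
$C + \left(o \left(\left(2 - 3\right) + 2\right) + X{\left(-5,-4 \right)}\right) q{\left(12 \right)} = 18 + \left(12 \left(\left(2 - 3\right) + 2\right) - 5\right) 5 = 18 + \left(12 \left(-1 + 2\right) - 5\right) 5 = 18 + \left(12 \cdot 1 - 5\right) 5 = 18 + \left(12 - 5\right) 5 = 18 + 7 \cdot 5 = 18 + 35 = 53$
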